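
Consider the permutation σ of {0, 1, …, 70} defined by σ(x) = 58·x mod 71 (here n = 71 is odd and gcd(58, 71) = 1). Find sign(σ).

+1

Start at x=64: 64 → 20 → 24 → 43 → 9 → 25 → 30 → … (one orbit).
The orbit structure of x ↦ 58x mod 71: 3 orbits of sizes [35, 35, 1].
3 cycles on 71: each ℓ→(−1)^(ℓ−1), product (−1)^68 = +1.
The Jacobi symbol (58|71) = +1 (Zolotarev) agrees.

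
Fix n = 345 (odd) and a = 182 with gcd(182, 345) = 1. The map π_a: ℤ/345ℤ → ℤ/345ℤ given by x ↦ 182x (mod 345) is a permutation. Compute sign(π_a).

-1

Trace 152: π^k(152) = [152, 64, 263, 256, 17, 334, 68] for k=0..6.
Cycle lengths of π_182 on ℤ/345ℤ: [44, 44, 44, 44, 44, 44, 22, 22, 22, 4, 4, 4, 2, 1]; 14 cycles in total.
sign(π) = (−1)^{n − #cycles} = (−1)^{345−14} = (−1)^331 = -1.
Via Zolotarev, sign(π_{182}) = (182|345) = -1.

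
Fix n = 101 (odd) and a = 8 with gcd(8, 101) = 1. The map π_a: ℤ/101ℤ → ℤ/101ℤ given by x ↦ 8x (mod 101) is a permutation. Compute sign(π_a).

-1

Trace 28: π^k(28) = [28, 22, 75, 95, 53, 20, 59] for k=0..6.
Cycle lengths of π_8 on ℤ/101ℤ: [100, 1]; 2 cycles in total.
2 cycles on 101: each ℓ→(−1)^(ℓ−1), product (−1)^99 = -1.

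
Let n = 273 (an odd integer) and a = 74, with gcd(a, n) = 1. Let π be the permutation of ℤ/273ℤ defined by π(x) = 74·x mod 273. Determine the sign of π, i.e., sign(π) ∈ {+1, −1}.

-1

Orbit of 92 under x↦74x: [92, 256, 107, 1, 74, 16]… (length divides ord_273(74)).
π_74 has 62 disjoint cycles with lengths [6, 6, 6, 6, 6, 6, 6, 6, 6, 6, 6, 6, 6, 6, 6, 6, 6, 6, 6, 6, 6, 6, 6, 6, 6, 6, 6, 6, 6, 6, 3, 3, 3, 3, 3, 3, 3, 3, 3, 3, 3, 3, 3, 3, 3, 3, 3, 3, 3, 3, 3, 3, 3, 3, 3, 3, 3, 3, 3, 3, 2, 1] on {0,…,272}.
sign(π) = (−1)^{n − #cycles} = (−1)^{273−62} = (−1)^211 = -1.
Zolotarev: (74|273) = -1, matching the cycle-count sign.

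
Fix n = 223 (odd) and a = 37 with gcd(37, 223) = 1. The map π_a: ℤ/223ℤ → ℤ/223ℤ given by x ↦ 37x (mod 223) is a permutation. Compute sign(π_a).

Start at x=164: 164 → 47 → 178 → 119 → 166 → 121 → 17 → … (one orbit).
Decompose π into cycles: lengths [111, 111, 1] (3 cycles, including the fixed point 0).
n − c = 223 − 3 = 220; sign = (−1)^220 = +1.

+1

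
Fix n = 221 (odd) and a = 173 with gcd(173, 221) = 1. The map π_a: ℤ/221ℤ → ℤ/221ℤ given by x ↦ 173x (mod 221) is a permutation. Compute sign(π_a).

Orbit of 100 under x↦173x: [100, 62, 118, 82, 42, 194, 191]… (length divides ord_221(173)).
The orbit structure of x ↦ 173x mod 221: 8 orbits of sizes [48, 48, 48, 48, 16, 6, 6, 1].
With 8 cycles on 221 points, sign = (−1)^{221−8} = -1.

-1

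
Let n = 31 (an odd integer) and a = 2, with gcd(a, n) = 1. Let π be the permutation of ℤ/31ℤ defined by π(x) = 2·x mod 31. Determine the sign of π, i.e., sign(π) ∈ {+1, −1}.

Start at x=16: 16 → 1 → 2 → 4 → 8 → 16 (one orbit).
The orbit structure of x ↦ 2x mod 31: 7 orbits of sizes [5, 5, 5, 5, 5, 5, 1].
7 cycles on 31: each ℓ→(−1)^(ℓ−1), product (−1)^24 = +1.
Via Zolotarev, sign(π_{2}) = (2|31) = +1.

+1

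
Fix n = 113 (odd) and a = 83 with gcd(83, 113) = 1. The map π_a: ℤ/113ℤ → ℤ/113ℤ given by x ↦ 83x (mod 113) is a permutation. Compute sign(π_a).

+1

Trace 7: π^k(7) = [7, 16, 85, 49, 112, 30, 4] for k=0..6.
9 cycles of lengths [14, 14, 14, 14, 14, 14, 14, 14, 1].
sign(π) = (−1)^{n − #cycles} = (−1)^{113−9} = (−1)^104 = +1.
Check: (83/113) = +1 by Zolotarev.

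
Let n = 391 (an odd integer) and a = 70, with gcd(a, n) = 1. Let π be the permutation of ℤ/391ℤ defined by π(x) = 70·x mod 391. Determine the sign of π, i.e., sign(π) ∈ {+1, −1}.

+1

Start at x=208: 208 → 93 → 254 → 185 → 47 → 162 → 1 → … (one orbit).
π_70 has 69 disjoint cycles with lengths [8, 8, 8, 8, 8, 8, 8, 8, 8, 8, 8, 8, 8, 8, 8, 8, 8, 8, 8, 8, 8, 8, 8, 8, 8, 8, 8, 8, 8, 8, 8, 8, 8, 8, 8, 8, 8, 8, 8, 8, 8, 8, 8, 8, 8, 8, 1, 1, 1, 1, 1, 1, 1, 1, 1, 1, 1, 1, 1, 1, 1, 1, 1, 1, 1, 1, 1, 1, 1] on {0,…,390}.
Σ(ℓ_i−1) = 391−69 = 322; sign = (−1)^322 = +1.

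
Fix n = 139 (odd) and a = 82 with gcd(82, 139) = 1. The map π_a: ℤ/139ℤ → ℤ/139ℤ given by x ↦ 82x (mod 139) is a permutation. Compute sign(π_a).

Orbit of 82 under x↦82x: [82, 52, 94, 63, 23, 79, 84]… (length divides ord_139(82)).
The orbit structure of x ↦ 82x mod 139: 4 orbits of sizes [46, 46, 46, 1].
n − c = 139 − 4 = 135; sign = (−1)^135 = -1.
(82|139)_J = -1 (Zolotarev's lemma cross-check).

-1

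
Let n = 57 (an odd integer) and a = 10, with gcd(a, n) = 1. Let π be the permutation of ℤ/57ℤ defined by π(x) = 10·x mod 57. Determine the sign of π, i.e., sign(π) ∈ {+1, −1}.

Orbit of 55 under x↦10x: [55, 37, 28, 52, 7, 13, 16]… (length divides ord_57(10)).
π_10 has 6 disjoint cycles with lengths [18, 18, 18, 1, 1, 1] on {0,…,56}.
n − c = 57 − 6 = 51; sign = (−1)^51 = -1.

-1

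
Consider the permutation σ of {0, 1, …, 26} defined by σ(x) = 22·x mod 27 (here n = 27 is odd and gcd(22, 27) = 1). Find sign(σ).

Orbit of 4 under x↦22x: [4, 7, 19, 13, 16, 1, 22]… (length divides ord_27(22)).
Cycle type of π: 9×2 + 3×2 + 1×3; total 7 cycles.
sign(π) = (−1)^{n − #cycles} = (−1)^{27−7} = (−1)^20 = +1.

+1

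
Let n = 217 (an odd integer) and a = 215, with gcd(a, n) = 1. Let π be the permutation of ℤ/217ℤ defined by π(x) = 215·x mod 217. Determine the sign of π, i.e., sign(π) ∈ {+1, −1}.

+1

Start at x=39: 39 → 139 → 156 → 122 → 190 → 54 → 109 → … (one orbit).
The orbit structure of x ↦ 215x mod 217: 11 orbits of sizes [30, 30, 30, 30, 30, 30, 10, 10, 10, 6, 1].
sign(π) = (−1)^{n − #cycles} = (−1)^{217−11} = (−1)^206 = +1.
Check: (215/217) = +1 by Zolotarev.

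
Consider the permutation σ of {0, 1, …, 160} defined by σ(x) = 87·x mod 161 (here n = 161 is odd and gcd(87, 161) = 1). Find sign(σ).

Orbit of 4 under x↦87x: [4, 26, 8, 52, 16, 104, 32]… (length divides ord_161(87)).
6 cycles of lengths [66, 66, 11, 11, 6, 1].
With 6 cycles on 161 points, sign = (−1)^{161−6} = -1.

-1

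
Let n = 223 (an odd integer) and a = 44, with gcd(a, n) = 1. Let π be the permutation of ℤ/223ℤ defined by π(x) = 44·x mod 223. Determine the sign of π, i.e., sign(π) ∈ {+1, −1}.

-1

Trace 192: π^k(192) = [192, 197, 194, 62, 52, 58, 99] for k=0..6.
Decompose π into cycles: lengths [222, 1] (2 cycles, including the fixed point 0).
sign(π) = (−1)^{n − #cycles} = (−1)^{223−2} = (−1)^221 = -1.
Check: (44/223) = -1 by Zolotarev.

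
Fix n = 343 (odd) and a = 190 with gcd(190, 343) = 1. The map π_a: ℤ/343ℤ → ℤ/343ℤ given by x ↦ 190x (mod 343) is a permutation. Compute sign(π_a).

Start at x=78: 78 → 71 → 113 → 204 → 1 → 190 → 85 → … (one orbit).
The orbit structure of x ↦ 190x mod 343: 19 orbits of sizes [49, 49, 49, 49, 49, 49, 7, 7, 7, 7, 7, 7, 1, 1, 1, 1, 1, 1, 1].
n − c = 343 − 19 = 324; sign = (−1)^324 = +1.

+1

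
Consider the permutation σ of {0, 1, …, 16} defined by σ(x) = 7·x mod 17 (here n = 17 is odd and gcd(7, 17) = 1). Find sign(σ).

-1

Orbit of 14 under x↦7x: [14, 13, 6, 8, 5, 1, 7]… (length divides ord_17(7)).
The orbit structure of x ↦ 7x mod 17: 2 orbits of sizes [16, 1].
sign(π) = (−1)^{n − #cycles} = (−1)^{17−2} = (−1)^15 = -1.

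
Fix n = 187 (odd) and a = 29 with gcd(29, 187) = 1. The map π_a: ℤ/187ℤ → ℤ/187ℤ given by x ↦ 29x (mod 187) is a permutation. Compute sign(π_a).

Orbit of 16 under x↦29x: [16, 90, 179, 142, 4, 116, 185]… (length divides ord_187(29)).
Cycle lengths of π_29 on ℤ/187ℤ: [80, 80, 16, 10, 1]; 5 cycles in total.
n − c = 187 − 5 = 182; sign = (−1)^182 = +1.

+1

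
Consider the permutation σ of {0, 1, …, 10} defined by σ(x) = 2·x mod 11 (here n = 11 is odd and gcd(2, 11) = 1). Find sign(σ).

Start at x=2: 2 → 4 → 8 → 5 → 10 → 9 → 7 → … (one orbit).
Cycle type of π: 10 + 1; total 2 cycles.
2 cycles on 11: each ℓ→(−1)^(ℓ−1), product (−1)^9 = -1.

-1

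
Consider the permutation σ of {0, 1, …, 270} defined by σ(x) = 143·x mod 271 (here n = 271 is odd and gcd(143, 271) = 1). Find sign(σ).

Start at x=120: 120 → 87 → 246 → 219 → 152 → 56 → 149 → … (one orbit).
2 cycles of lengths [270, 1].
sign(π) = (−1)^{n − #cycles} = (−1)^{271−2} = (−1)^269 = -1.
Via Zolotarev, sign(π_{143}) = (143|271) = -1.

-1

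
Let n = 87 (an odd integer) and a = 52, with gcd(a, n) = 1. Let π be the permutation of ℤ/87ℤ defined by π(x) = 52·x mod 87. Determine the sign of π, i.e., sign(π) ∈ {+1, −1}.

Orbit of 16 under x↦52x: [16, 49, 25, 82, 1, 52, 7]… (length divides ord_87(52)).
Decompose π into cycles: lengths [7, 7, 7, 7, 7, 7, 7, 7, 7, 7, 7, 7, 1, 1, 1] (15 cycles, including the fixed point 0).
87 − 15 = 72 transpositions; sign(π) = (−1)^72 = +1.
Check: (52/87) = +1 by Zolotarev.

+1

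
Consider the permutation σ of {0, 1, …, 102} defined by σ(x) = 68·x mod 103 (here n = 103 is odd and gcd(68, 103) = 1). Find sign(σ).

Start at x=23: 23 → 19 → 56 → 100 → 2 → 33 → 81 → … (one orbit).
π_68 has 3 disjoint cycles with lengths [51, 51, 1] on {0,…,102}.
3 cycles on 103: each ℓ→(−1)^(ℓ−1), product (−1)^100 = +1.
Check: (68/103) = +1 by Zolotarev.

+1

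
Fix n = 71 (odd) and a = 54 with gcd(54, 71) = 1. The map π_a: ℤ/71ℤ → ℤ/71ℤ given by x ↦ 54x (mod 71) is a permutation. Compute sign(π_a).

Orbit of 57 under x↦54x: [57, 25, 1, 54, 5]… (length divides ord_71(54)).
Cycle lengths of π_54 on ℤ/71ℤ: [5, 5, 5, 5, 5, 5, 5, 5, 5, 5, 5, 5, 5, 5, 1]; 15 cycles in total.
Σ(ℓ_i−1) = 71−15 = 56; sign = (−1)^56 = +1.

+1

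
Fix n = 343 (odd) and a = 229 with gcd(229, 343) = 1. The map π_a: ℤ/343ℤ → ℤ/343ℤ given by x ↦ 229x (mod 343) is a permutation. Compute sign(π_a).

-1

Start at x=330: 330 → 110 → 151 → 279 → 93 → 31 → 239 → … (one orbit).
π_229 has 4 disjoint cycles with lengths [294, 42, 6, 1] on {0,…,342}.
With 4 cycles on 343 points, sign = (−1)^{343−4} = -1.
The Jacobi symbol (229|343) = -1 (Zolotarev) agrees.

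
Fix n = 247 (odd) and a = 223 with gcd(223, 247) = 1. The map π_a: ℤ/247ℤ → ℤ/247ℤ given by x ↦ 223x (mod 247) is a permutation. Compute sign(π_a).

Orbit of 1 under x↦223x: [1, 223, 82, 8, 55, 162, 64]… (length divides ord_247(223)).
The orbit structure of x ↦ 223x mod 247: 9 orbits of sizes [36, 36, 36, 36, 36, 36, 18, 12, 1].
9 cycles on 247: each ℓ→(−1)^(ℓ−1), product (−1)^238 = +1.

+1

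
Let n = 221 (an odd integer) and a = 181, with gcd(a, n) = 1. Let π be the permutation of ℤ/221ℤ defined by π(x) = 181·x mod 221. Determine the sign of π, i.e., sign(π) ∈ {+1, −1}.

-1

Start at x=90: 90 → 157 → 129 → 144 → 207 → 118 → 142 → … (one orbit).
Cycle type of π: 16×13 + 2×6 + 1; total 20 cycles.
With 20 cycles on 221 points, sign = (−1)^{221−20} = -1.
Via Zolotarev, sign(π_{181}) = (181|221) = -1.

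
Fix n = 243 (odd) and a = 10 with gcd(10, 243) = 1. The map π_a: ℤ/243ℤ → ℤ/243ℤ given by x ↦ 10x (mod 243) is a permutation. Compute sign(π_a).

Start at x=154: 154 → 82 → 91 → 181 → 109 → 118 → 208 → … (one orbit).
The orbit structure of x ↦ 10x mod 243: 27 orbits of sizes [27, 27, 27, 27, 27, 27, 9, 9, 9, 9, 9, 9, 3, 3, 3, 3, 3, 3, 1, 1, 1, 1, 1, 1, 1, 1, 1].
243 − 27 = 216 transpositions; sign(π) = (−1)^216 = +1.
Via Zolotarev, sign(π_{10}) = (10|243) = +1.

+1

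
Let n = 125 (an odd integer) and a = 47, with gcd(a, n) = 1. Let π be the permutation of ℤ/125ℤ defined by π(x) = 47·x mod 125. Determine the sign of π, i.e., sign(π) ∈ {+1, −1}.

Orbit of 41 under x↦47x: [41, 52, 69, 118, 46, 37, 114]… (length divides ord_125(47)).
The orbit structure of x ↦ 47x mod 125: 4 orbits of sizes [100, 20, 4, 1].
With 4 cycles on 125 points, sign = (−1)^{125−4} = -1.
Via Zolotarev, sign(π_{47}) = (47|125) = -1.

-1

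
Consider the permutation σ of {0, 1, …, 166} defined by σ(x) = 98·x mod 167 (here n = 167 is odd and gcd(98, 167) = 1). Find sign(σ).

Trace 65: π^k(65) = [65, 24, 14, 36, 21, 54, 115] for k=0..6.
π_98 has 3 disjoint cycles with lengths [83, 83, 1] on {0,…,166}.
n − c = 167 − 3 = 164; sign = (−1)^164 = +1.
Check: (98/167) = +1 by Zolotarev.

+1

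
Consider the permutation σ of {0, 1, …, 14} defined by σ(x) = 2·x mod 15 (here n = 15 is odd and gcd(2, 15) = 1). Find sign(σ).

+1

Start at x=2: 2 → 4 → 8 → 1 → 2 (one orbit).
Cycle lengths of π_2 on ℤ/15ℤ: [4, 4, 4, 2, 1]; 5 cycles in total.
5 cycles on 15: each ℓ→(−1)^(ℓ−1), product (−1)^10 = +1.
Via Zolotarev, sign(π_{2}) = (2|15) = +1.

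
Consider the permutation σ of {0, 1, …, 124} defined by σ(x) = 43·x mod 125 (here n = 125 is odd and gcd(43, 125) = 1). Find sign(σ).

-1

Orbit of 99 under x↦43x: [99, 7, 51, 68, 49, 107, 101]… (length divides ord_125(43)).
Cycle type of π: 20×5 + 4×6 + 1; total 12 cycles.
125 − 12 = 113 transpositions; sign(π) = (−1)^113 = -1.
(43|125)_J = -1 (Zolotarev's lemma cross-check).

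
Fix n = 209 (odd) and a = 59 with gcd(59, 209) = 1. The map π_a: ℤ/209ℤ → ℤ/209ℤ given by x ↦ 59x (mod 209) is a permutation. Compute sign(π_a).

Start at x=91: 91 → 144 → 136 → 82 → 31 → 157 → 67 → … (one orbit).
6 cycles of lengths [90, 90, 18, 5, 5, 1].
209 − 6 = 203 transpositions; sign(π) = (−1)^203 = -1.

-1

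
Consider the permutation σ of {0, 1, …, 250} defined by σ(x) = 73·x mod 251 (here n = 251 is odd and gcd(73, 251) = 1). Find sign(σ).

+1

Start at x=149: 149 → 84 → 108 → 103 → 240 → 201 → 115 → … (one orbit).
Cycle type of π: 125×2 + 1; total 3 cycles.
251 − 3 = 248 transpositions; sign(π) = (−1)^248 = +1.
Check: (73/251) = +1 by Zolotarev.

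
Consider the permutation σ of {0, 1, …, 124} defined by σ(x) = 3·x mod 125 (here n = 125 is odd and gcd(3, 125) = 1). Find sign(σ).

Start at x=12: 12 → 36 → 108 → 74 → 97 → 41 → 123 → … (one orbit).
Cycle lengths of π_3 on ℤ/125ℤ: [100, 20, 4, 1]; 4 cycles in total.
With 4 cycles on 125 points, sign = (−1)^{125−4} = -1.
The Jacobi symbol (3|125) = -1 (Zolotarev) agrees.

-1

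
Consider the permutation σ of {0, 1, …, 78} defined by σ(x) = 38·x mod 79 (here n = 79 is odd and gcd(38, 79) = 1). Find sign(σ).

Orbit of 10 under x↦38x: [10, 64, 62, 65, 21, 8, 67]… (length divides ord_79(38)).
Cycle lengths of π_38 on ℤ/79ℤ: [13, 13, 13, 13, 13, 13, 1]; 7 cycles in total.
n − c = 79 − 7 = 72; sign = (−1)^72 = +1.
Zolotarev: (38|79) = +1, matching the cycle-count sign.

+1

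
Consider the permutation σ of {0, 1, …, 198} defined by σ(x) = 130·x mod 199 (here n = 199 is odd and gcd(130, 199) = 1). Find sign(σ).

+1

Trace 79: π^k(79) = [79, 121, 9, 175, 64, 161, 35] for k=0..6.
The orbit structure of x ↦ 130x mod 199: 3 orbits of sizes [99, 99, 1].
199 − 3 = 196 transpositions; sign(π) = (−1)^196 = +1.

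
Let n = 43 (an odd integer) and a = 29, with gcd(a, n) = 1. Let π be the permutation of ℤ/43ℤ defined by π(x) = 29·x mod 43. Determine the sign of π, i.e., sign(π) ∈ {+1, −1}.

-1

Orbit of 5 under x↦29x: [5, 16, 34, 40, 42, 14, 19]… (length divides ord_43(29)).
Cycle type of π: 42 + 1; total 2 cycles.
2 cycles on 43: each ℓ→(−1)^(ℓ−1), product (−1)^41 = -1.
The Jacobi symbol (29|43) = -1 (Zolotarev) agrees.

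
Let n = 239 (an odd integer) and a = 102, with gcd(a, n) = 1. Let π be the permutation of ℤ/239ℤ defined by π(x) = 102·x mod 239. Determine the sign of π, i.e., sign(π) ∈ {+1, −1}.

+1

Orbit of 153 under x↦102x: [153, 71, 72, 174, 62, 110, 226]… (length divides ord_239(102)).
The orbit structure of x ↦ 102x mod 239: 3 orbits of sizes [119, 119, 1].
Σ(ℓ_i−1) = 239−3 = 236; sign = (−1)^236 = +1.
Check: (102/239) = +1 by Zolotarev.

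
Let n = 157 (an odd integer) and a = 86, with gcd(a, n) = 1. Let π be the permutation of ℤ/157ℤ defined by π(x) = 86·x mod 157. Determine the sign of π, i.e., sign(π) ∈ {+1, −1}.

+1

Trace 56: π^k(56) = [56, 106, 10, 75, 13, 19, 64] for k=0..6.
Cycle lengths of π_86 on ℤ/157ℤ: [78, 78, 1]; 3 cycles in total.
157 − 3 = 154 transpositions; sign(π) = (−1)^154 = +1.
The Jacobi symbol (86|157) = +1 (Zolotarev) agrees.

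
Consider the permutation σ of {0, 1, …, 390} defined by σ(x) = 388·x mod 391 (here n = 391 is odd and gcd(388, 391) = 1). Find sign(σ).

+1

Orbit of 343 under x↦388x: [343, 144, 350, 123, 22, 325, 198]… (length divides ord_391(388)).
5 cycles of lengths [176, 176, 22, 16, 1].
With 5 cycles on 391 points, sign = (−1)^{391−5} = +1.
Zolotarev: (388|391) = +1, matching the cycle-count sign.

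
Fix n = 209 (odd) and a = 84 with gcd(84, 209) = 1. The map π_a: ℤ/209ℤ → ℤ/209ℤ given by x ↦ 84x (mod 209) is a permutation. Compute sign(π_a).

Orbit of 46 under x↦84x: [46, 102, 208, 125, 50, 20, 8]… (length divides ord_209(84)).
π_84 has 11 disjoint cycles with lengths [30, 30, 30, 30, 30, 30, 10, 6, 6, 6, 1] on {0,…,208}.
209 − 11 = 198 transpositions; sign(π) = (−1)^198 = +1.
(84|209)_J = +1 (Zolotarev's lemma cross-check).

+1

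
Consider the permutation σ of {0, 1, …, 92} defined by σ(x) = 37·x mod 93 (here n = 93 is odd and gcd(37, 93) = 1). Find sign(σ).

-1

Orbit of 1 under x↦37x: [1, 37, 67, 61, 25, 88]… (length divides ord_93(37)).
Cycle lengths of π_37 on ℤ/93ℤ: [6, 6, 6, 6, 6, 6, 6, 6, 6, 6, 6, 6, 6, 6, 6, 1, 1, 1]; 18 cycles in total.
Σ(ℓ_i−1) = 93−18 = 75; sign = (−1)^75 = -1.
Zolotarev: (37|93) = -1, matching the cycle-count sign.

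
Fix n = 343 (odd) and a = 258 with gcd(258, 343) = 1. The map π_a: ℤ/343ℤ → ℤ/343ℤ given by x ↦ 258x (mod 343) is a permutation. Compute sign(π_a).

Orbit of 323 under x↦258x: [323, 328, 246, 13, 267, 286, 43]… (length divides ord_343(258)).
10 cycles of lengths [98, 98, 98, 14, 14, 14, 2, 2, 2, 1].
With 10 cycles on 343 points, sign = (−1)^{343−10} = -1.
Check: (258/343) = -1 by Zolotarev.

-1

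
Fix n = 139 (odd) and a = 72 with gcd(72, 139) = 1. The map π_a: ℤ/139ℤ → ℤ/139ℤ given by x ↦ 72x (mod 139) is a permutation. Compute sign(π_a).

-1

Trace 70: π^k(70) = [70, 36, 90, 86, 76, 51, 58] for k=0..6.
Decompose π into cycles: lengths [138, 1] (2 cycles, including the fixed point 0).
n − c = 139 − 2 = 137; sign = (−1)^137 = -1.
(72|139)_J = -1 (Zolotarev's lemma cross-check).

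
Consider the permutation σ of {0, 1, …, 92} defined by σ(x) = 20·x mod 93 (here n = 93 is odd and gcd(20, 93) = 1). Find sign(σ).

-1

Orbit of 32 under x↦20x: [32, 82, 59, 64, 71, 25, 35]… (length divides ord_93(20)).
The orbit structure of x ↦ 20x mod 93: 6 orbits of sizes [30, 30, 15, 15, 2, 1].
With 6 cycles on 93 points, sign = (−1)^{93−6} = -1.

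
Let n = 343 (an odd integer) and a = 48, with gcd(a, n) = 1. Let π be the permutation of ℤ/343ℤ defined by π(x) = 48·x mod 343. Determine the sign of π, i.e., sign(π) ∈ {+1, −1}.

-1

Orbit of 97 under x↦48x: [97, 197, 195, 99, 293, 1, 48]… (length divides ord_343(48)).
46 cycles of lengths [14, 14, 14, 14, 14, 14, 14, 14, 14, 14, 14, 14, 14, 14, 14, 14, 14, 14, 14, 14, 14, 2, 2, 2, 2, 2, 2, 2, 2, 2, 2, 2, 2, 2, 2, 2, 2, 2, 2, 2, 2, 2, 2, 2, 2, 1].
With 46 cycles on 343 points, sign = (−1)^{343−46} = -1.
Check: (48/343) = -1 by Zolotarev.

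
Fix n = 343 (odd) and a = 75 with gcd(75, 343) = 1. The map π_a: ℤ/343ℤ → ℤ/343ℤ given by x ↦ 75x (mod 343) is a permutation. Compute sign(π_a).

-1

Orbit of 94 under x↦75x: [94, 190, 187, 305, 237, 282, 227]… (length divides ord_343(75)).
π_75 has 4 disjoint cycles with lengths [294, 42, 6, 1] on {0,…,342}.
n − c = 343 − 4 = 339; sign = (−1)^339 = -1.
Zolotarev: (75|343) = -1, matching the cycle-count sign.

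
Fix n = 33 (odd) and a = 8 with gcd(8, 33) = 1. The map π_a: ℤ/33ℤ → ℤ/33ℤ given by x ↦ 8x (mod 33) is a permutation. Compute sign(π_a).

Trace 8: π^k(8) = [8, 31, 17, 4, 32, 25, 2] for k=0..6.
Cycle type of π: 10×3 + 2 + 1; total 5 cycles.
sign(π) = (−1)^{n − #cycles} = (−1)^{33−5} = (−1)^28 = +1.

+1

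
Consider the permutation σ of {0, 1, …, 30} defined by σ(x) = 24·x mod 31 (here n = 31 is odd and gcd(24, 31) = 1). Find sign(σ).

-1

Orbit of 14 under x↦24x: [14, 26, 4, 3, 10, 23, 25]… (length divides ord_31(24)).
Cycle type of π: 30 + 1; total 2 cycles.
sign(π) = (−1)^{n − #cycles} = (−1)^{31−2} = (−1)^29 = -1.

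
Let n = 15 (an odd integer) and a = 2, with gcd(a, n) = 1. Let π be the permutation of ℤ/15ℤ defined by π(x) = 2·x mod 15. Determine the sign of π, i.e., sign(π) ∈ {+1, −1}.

+1

Start at x=1: 1 → 2 → 4 → 8 → 1 (one orbit).
Cycle type of π: 4×3 + 2 + 1; total 5 cycles.
Σ(ℓ_i−1) = 15−5 = 10; sign = (−1)^10 = +1.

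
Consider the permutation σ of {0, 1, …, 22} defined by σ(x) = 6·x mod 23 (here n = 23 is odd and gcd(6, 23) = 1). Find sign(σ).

+1

Trace 13: π^k(13) = [13, 9, 8, 2, 12, 3, 18] for k=0..6.
Decompose π into cycles: lengths [11, 11, 1] (3 cycles, including the fixed point 0).
With 3 cycles on 23 points, sign = (−1)^{23−3} = +1.
(6|23)_J = +1 (Zolotarev's lemma cross-check).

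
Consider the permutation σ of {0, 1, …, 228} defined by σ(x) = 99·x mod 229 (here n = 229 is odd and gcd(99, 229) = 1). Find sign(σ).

Trace 19: π^k(19) = [19, 49, 42, 36, 129, 176, 20] for k=0..6.
Cycle type of π: 114×2 + 1; total 3 cycles.
3 cycles on 229: each ℓ→(−1)^(ℓ−1), product (−1)^226 = +1.

+1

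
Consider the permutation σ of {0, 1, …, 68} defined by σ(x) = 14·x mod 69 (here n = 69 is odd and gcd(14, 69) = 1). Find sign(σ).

+1

Start at x=31: 31 → 20 → 4 → 56 → 25 → 5 → 1 → … (one orbit).
Cycle lengths of π_14 on ℤ/69ℤ: [22, 22, 22, 2, 1]; 5 cycles in total.
sign(π) = (−1)^{n − #cycles} = (−1)^{69−5} = (−1)^64 = +1.
Via Zolotarev, sign(π_{14}) = (14|69) = +1.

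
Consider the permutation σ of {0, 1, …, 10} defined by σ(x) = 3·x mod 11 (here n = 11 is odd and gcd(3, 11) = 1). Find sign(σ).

Start at x=9: 9 → 5 → 4 → 1 → 3 → 9 (one orbit).
The orbit structure of x ↦ 3x mod 11: 3 orbits of sizes [5, 5, 1].
sign(π) = (−1)^{n − #cycles} = (−1)^{11−3} = (−1)^8 = +1.

+1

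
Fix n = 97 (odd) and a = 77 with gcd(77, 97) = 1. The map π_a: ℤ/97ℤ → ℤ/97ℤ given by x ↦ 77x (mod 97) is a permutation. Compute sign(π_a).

Orbit of 77 under x↦77x: [77, 12, 51, 47, 30, 79, 69]… (length divides ord_97(77)).
The orbit structure of x ↦ 77x mod 97: 4 orbits of sizes [32, 32, 32, 1].
sign(π) = (−1)^{n − #cycles} = (−1)^{97−4} = (−1)^93 = -1.
Zolotarev: (77|97) = -1, matching the cycle-count sign.

-1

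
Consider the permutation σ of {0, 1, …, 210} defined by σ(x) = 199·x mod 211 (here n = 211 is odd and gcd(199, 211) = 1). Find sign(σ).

Trace 148: π^k(148) = [148, 123, 1, 199, 144, 171, 58] for k=0..6.
Decompose π into cycles: lengths [7, 7, 7, 7, 7, 7, 7, 7, 7, 7, 7, 7, 7, 7, 7, 7, 7, 7, 7, 7, 7, 7, 7, 7, 7, 7, 7, 7, 7, 7, 1] (31 cycles, including the fixed point 0).
n − c = 211 − 31 = 180; sign = (−1)^180 = +1.

+1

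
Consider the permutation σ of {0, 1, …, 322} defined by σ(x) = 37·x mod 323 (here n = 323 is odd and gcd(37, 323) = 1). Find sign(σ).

Start at x=37: 37 → 77 → 265 → 115 → 56 → 134 → 113 → … (one orbit).
The orbit structure of x ↦ 37x mod 323: 29 orbits of sizes [16, 16, 16, 16, 16, 16, 16, 16, 16, 16, 16, 16, 16, 16, 16, 16, 16, 16, 16, 2, 2, 2, 2, 2, 2, 2, 2, 2, 1].
323 − 29 = 294 transpositions; sign(π) = (−1)^294 = +1.

+1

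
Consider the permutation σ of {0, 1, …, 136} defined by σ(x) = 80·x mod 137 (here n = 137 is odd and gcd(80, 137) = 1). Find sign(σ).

Orbit of 32 under x↦80x: [32, 94, 122, 33, 37, 83, 64]… (length divides ord_137(80)).
The orbit structure of x ↦ 80x mod 137: 2 orbits of sizes [136, 1].
Σ(ℓ_i−1) = 137−2 = 135; sign = (−1)^135 = -1.

-1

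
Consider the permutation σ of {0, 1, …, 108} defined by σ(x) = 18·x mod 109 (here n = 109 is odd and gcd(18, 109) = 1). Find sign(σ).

Orbit of 83 under x↦18x: [83, 77, 78, 96, 93, 39, 48]… (length divides ord_109(18)).
The orbit structure of x ↦ 18x mod 109: 2 orbits of sizes [108, 1].
2 cycles on 109: each ℓ→(−1)^(ℓ−1), product (−1)^107 = -1.

-1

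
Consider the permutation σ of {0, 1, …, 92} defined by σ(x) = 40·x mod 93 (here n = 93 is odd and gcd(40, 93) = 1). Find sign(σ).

+1

Trace 7: π^k(7) = [7, 1, 40, 19, 16, 82, 25] for k=0..6.
Cycle type of π: 15×6 + 1×3; total 9 cycles.
With 9 cycles on 93 points, sign = (−1)^{93−9} = +1.
(40|93)_J = +1 (Zolotarev's lemma cross-check).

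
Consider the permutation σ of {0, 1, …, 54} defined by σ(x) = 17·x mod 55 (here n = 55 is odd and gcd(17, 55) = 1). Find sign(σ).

Start at x=8: 8 → 26 → 2 → 34 → 28 → 36 → 7 → … (one orbit).
π_17 has 5 disjoint cycles with lengths [20, 20, 10, 4, 1] on {0,…,54}.
n − c = 55 − 5 = 50; sign = (−1)^50 = +1.
Zolotarev: (17|55) = +1, matching the cycle-count sign.

+1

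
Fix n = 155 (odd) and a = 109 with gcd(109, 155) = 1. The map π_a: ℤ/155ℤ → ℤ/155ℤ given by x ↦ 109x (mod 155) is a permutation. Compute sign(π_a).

Start at x=39: 39 → 66 → 64 → 1 → 109 → 101 → 4 → … (one orbit).
Cycle lengths of π_109 on ℤ/155ℤ: [10, 10, 10, 10, 10, 10, 10, 10, 10, 10, 10, 10, 5, 5, 5, 5, 5, 5, 2, 2, 1]; 21 cycles in total.
With 21 cycles on 155 points, sign = (−1)^{155−21} = +1.
Via Zolotarev, sign(π_{109}) = (109|155) = +1.

+1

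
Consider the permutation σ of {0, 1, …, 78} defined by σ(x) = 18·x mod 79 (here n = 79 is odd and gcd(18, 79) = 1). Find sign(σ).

Trace 21: π^k(21) = [21, 62, 10, 22, 1, 18, 8] for k=0..6.
7 cycles of lengths [13, 13, 13, 13, 13, 13, 1].
n − c = 79 − 7 = 72; sign = (−1)^72 = +1.
(18|79)_J = +1 (Zolotarev's lemma cross-check).

+1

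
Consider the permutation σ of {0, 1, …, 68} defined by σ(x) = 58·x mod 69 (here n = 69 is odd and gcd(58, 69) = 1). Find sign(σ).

+1

Orbit of 52 under x↦58x: [52, 49, 13, 64, 55, 16, 31]… (length divides ord_69(58)).
The orbit structure of x ↦ 58x mod 69: 9 orbits of sizes [11, 11, 11, 11, 11, 11, 1, 1, 1].
With 9 cycles on 69 points, sign = (−1)^{69−9} = +1.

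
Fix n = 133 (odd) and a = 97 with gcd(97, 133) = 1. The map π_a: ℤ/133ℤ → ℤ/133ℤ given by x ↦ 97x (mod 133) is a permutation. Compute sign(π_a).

Start at x=85: 85 → 132 → 36 → 34 → 106 → 41 → 120 → … (one orbit).
Decompose π into cycles: lengths [18, 18, 18, 18, 18, 18, 18, 2, 2, 2, 1] (11 cycles, including the fixed point 0).
Σ(ℓ_i−1) = 133−11 = 122; sign = (−1)^122 = +1.
The Jacobi symbol (97|133) = +1 (Zolotarev) agrees.

+1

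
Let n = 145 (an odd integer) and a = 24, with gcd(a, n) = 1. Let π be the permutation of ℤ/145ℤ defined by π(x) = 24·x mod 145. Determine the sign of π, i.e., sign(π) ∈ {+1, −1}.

+1

Start at x=141: 141 → 49 → 16 → 94 → 81 → 59 → 111 → … (one orbit).
Cycle type of π: 14×8 + 7×4 + 2×2 + 1; total 15 cycles.
sign(π) = (−1)^{n − #cycles} = (−1)^{145−15} = (−1)^130 = +1.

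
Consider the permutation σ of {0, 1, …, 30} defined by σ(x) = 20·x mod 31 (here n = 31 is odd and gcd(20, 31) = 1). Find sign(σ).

+1

Orbit of 9 under x↦20x: [9, 25, 4, 18, 19, 8, 5]… (length divides ord_31(20)).
Decompose π into cycles: lengths [15, 15, 1] (3 cycles, including the fixed point 0).
3 cycles on 31: each ℓ→(−1)^(ℓ−1), product (−1)^28 = +1.
The Jacobi symbol (20|31) = +1 (Zolotarev) agrees.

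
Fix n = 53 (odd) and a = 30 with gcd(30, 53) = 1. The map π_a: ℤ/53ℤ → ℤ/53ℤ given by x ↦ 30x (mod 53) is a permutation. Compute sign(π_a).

Start at x=23: 23 → 1 → 30 → 52 → 23 (one orbit).
14 cycles of lengths [4, 4, 4, 4, 4, 4, 4, 4, 4, 4, 4, 4, 4, 1].
sign(π) = (−1)^{n − #cycles} = (−1)^{53−14} = (−1)^39 = -1.

-1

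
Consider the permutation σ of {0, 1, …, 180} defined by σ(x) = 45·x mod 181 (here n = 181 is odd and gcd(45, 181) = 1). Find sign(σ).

Start at x=15: 15 → 132 → 148 → 144 → 145 → 9 → 43 → … (one orbit).
5 cycles of lengths [45, 45, 45, 45, 1].
Σ(ℓ_i−1) = 181−5 = 176; sign = (−1)^176 = +1.
Check: (45/181) = +1 by Zolotarev.

+1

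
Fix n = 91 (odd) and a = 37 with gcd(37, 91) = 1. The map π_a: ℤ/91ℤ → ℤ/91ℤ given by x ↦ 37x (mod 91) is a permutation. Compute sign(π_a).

-1

Orbit of 2 under x↦37x: [2, 74, 8, 23, 32, 1, 37]… (length divides ord_91(37)).
10 cycles of lengths [12, 12, 12, 12, 12, 12, 12, 3, 3, 1].
10 cycles on 91: each ℓ→(−1)^(ℓ−1), product (−1)^81 = -1.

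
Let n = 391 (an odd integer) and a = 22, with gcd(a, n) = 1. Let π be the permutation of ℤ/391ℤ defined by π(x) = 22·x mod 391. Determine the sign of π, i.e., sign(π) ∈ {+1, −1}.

+1

Start at x=252: 252 → 70 → 367 → 254 → 114 → 162 → 45 → … (one orbit).
π_22 has 35 disjoint cycles with lengths [16, 16, 16, 16, 16, 16, 16, 16, 16, 16, 16, 16, 16, 16, 16, 16, 16, 16, 16, 16, 16, 16, 16, 2, 2, 2, 2, 2, 2, 2, 2, 2, 2, 2, 1] on {0,…,390}.
n − c = 391 − 35 = 356; sign = (−1)^356 = +1.
Check: (22/391) = +1 by Zolotarev.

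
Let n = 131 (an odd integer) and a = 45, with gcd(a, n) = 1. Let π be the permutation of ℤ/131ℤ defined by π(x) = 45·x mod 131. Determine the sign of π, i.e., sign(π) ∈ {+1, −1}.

+1

Trace 60: π^k(60) = [60, 80, 63, 84, 112, 62, 39] for k=0..6.
11 cycles of lengths [13, 13, 13, 13, 13, 13, 13, 13, 13, 13, 1].
sign(π) = (−1)^{n − #cycles} = (−1)^{131−11} = (−1)^120 = +1.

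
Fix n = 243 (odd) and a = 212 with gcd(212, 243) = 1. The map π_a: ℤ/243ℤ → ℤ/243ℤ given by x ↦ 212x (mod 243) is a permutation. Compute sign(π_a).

Orbit of 5 under x↦212x: [5, 88, 188, 4, 119, 199, 149]… (length divides ord_243(212)).
Cycle lengths of π_212 on ℤ/243ℤ: [162, 54, 18, 6, 2, 1]; 6 cycles in total.
Σ(ℓ_i−1) = 243−6 = 237; sign = (−1)^237 = -1.
The Jacobi symbol (212|243) = -1 (Zolotarev) agrees.

-1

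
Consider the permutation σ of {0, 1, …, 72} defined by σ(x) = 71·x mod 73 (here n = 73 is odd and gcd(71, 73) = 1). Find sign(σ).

+1

Start at x=18: 18 → 37 → 72 → 2 → 69 → 8 → 57 → … (one orbit).
Decompose π into cycles: lengths [18, 18, 18, 18, 1] (5 cycles, including the fixed point 0).
With 5 cycles on 73 points, sign = (−1)^{73−5} = +1.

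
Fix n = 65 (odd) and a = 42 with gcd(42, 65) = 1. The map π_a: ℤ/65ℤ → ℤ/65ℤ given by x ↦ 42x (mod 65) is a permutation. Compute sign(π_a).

-1

Orbit of 9 under x↦42x: [9, 53, 16, 22, 14, 3, 61]… (length divides ord_65(42)).
The orbit structure of x ↦ 42x mod 65: 10 orbits of sizes [12, 12, 12, 12, 4, 3, 3, 3, 3, 1].
10 cycles on 65: each ℓ→(−1)^(ℓ−1), product (−1)^55 = -1.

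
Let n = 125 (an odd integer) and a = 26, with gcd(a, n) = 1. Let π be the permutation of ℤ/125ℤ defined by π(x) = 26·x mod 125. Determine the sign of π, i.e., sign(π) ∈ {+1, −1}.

+1

Start at x=76: 76 → 101 → 1 → 26 → 51 → 76 (one orbit).
Cycle lengths of π_26 on ℤ/125ℤ: [5, 5, 5, 5, 5, 5, 5, 5, 5, 5, 5, 5, 5, 5, 5, 5, 5, 5, 5, 5, 1, 1, 1, 1, 1, 1, 1, 1, 1, 1, 1, 1, 1, 1, 1, 1, 1, 1, 1, 1, 1, 1, 1, 1, 1]; 45 cycles in total.
Σ(ℓ_i−1) = 125−45 = 80; sign = (−1)^80 = +1.
Check: (26/125) = +1 by Zolotarev.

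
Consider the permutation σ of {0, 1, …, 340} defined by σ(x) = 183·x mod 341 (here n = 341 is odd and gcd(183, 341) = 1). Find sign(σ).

-1

Start at x=202: 202 → 138 → 20 → 250 → 56 → 18 → 225 → … (one orbit).
Cycle type of π: 30×10 + 15×2 + 10 + 1; total 14 cycles.
341 − 14 = 327 transpositions; sign(π) = (−1)^327 = -1.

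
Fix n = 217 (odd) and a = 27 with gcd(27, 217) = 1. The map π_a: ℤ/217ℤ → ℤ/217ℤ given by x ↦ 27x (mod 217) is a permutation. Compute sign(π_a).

Trace 27: π^k(27) = [27, 78, 153, 8, 216, 190, 139] for k=0..6.
π_27 has 25 disjoint cycles with lengths [10, 10, 10, 10, 10, 10, 10, 10, 10, 10, 10, 10, 10, 10, 10, 10, 10, 10, 10, 10, 10, 2, 2, 2, 1] on {0,…,216}.
sign(π) = (−1)^{n − #cycles} = (−1)^{217−25} = (−1)^192 = +1.

+1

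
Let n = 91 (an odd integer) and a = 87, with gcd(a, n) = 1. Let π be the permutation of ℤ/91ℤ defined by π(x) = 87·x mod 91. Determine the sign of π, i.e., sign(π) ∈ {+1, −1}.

-1

Start at x=74: 74 → 68 → 1 → 87 → 16 → 27 → 74 (one orbit).
π_87 has 18 disjoint cycles with lengths [6, 6, 6, 6, 6, 6, 6, 6, 6, 6, 6, 6, 6, 3, 3, 3, 3, 1] on {0,…,90}.
18 cycles on 91: each ℓ→(−1)^(ℓ−1), product (−1)^73 = -1.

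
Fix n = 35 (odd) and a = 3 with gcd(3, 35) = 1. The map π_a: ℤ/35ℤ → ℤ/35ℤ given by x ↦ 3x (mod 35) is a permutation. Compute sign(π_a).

Start at x=12: 12 → 1 → 3 → 9 → 27 → 11 → 33 → … (one orbit).
The orbit structure of x ↦ 3x mod 35: 5 orbits of sizes [12, 12, 6, 4, 1].
With 5 cycles on 35 points, sign = (−1)^{35−5} = +1.

+1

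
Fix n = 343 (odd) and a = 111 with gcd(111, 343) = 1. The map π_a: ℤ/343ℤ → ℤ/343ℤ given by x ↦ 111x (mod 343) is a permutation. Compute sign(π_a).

Trace 34: π^k(34) = [34, 1, 111, 316, 90, 43, 314] for k=0..6.
Cycle type of π: 98×3 + 14×3 + 2×3 + 1; total 10 cycles.
sign(π) = (−1)^{n − #cycles} = (−1)^{343−10} = (−1)^333 = -1.
(111|343)_J = -1 (Zolotarev's lemma cross-check).

-1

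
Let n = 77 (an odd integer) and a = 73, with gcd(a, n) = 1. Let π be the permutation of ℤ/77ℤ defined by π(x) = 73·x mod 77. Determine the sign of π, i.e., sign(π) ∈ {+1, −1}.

Start at x=73: 73 → 16 → 13 → 25 → 54 → 15 → 17 → … (one orbit).
5 cycles of lengths [30, 30, 10, 6, 1].
sign(π) = (−1)^{n − #cycles} = (−1)^{77−5} = (−1)^72 = +1.

+1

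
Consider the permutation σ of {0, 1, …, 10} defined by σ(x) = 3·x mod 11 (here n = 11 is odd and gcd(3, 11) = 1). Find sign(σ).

+1

Start at x=1: 1 → 3 → 9 → 5 → 4 → 1 (one orbit).
Cycle type of π: 5×2 + 1; total 3 cycles.
With 3 cycles on 11 points, sign = (−1)^{11−3} = +1.
The Jacobi symbol (3|11) = +1 (Zolotarev) agrees.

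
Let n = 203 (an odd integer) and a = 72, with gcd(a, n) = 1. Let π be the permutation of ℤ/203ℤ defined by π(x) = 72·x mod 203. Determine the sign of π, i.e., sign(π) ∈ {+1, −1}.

-1

Start at x=186: 186 → 197 → 177 → 158 → 8 → 170 → 60 → … (one orbit).
Decompose π into cycles: lengths [84, 84, 28, 3, 3, 1] (6 cycles, including the fixed point 0).
6 cycles on 203: each ℓ→(−1)^(ℓ−1), product (−1)^197 = -1.
Via Zolotarev, sign(π_{72}) = (72|203) = -1.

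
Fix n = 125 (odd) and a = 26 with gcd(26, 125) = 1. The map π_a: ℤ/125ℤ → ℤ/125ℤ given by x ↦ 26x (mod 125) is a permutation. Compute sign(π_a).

+1

Start at x=76: 76 → 101 → 1 → 26 → 51 → 76 (one orbit).
Cycle lengths of π_26 on ℤ/125ℤ: [5, 5, 5, 5, 5, 5, 5, 5, 5, 5, 5, 5, 5, 5, 5, 5, 5, 5, 5, 5, 1, 1, 1, 1, 1, 1, 1, 1, 1, 1, 1, 1, 1, 1, 1, 1, 1, 1, 1, 1, 1, 1, 1, 1, 1]; 45 cycles in total.
45 cycles on 125: each ℓ→(−1)^(ℓ−1), product (−1)^80 = +1.
Check: (26/125) = +1 by Zolotarev.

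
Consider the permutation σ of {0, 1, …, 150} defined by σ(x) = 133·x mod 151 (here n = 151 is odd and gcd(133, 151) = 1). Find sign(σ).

-1

Orbit of 125 under x↦133x: [125, 15, 32, 28, 100, 12, 86]… (length divides ord_151(133)).
The orbit structure of x ↦ 133x mod 151: 2 orbits of sizes [150, 1].
n − c = 151 − 2 = 149; sign = (−1)^149 = -1.
The Jacobi symbol (133|151) = -1 (Zolotarev) agrees.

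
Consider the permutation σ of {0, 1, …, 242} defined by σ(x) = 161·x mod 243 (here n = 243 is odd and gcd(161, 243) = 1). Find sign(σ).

Start at x=80: 80 → 1 → 161 → 163 → 242 → 82 → 80 (one orbit).
Cycle type of π: 6×27 + 2×40 + 1; total 68 cycles.
sign(π) = (−1)^{n − #cycles} = (−1)^{243−68} = (−1)^175 = -1.
(161|243)_J = -1 (Zolotarev's lemma cross-check).

-1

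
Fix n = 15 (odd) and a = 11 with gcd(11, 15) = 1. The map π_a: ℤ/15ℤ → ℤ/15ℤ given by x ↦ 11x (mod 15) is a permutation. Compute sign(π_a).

-1

Trace 11: π^k(11) = [11, 1] for k=0..1.
Cycle type of π: 2×5 + 1×5; total 10 cycles.
n − c = 15 − 10 = 5; sign = (−1)^5 = -1.
(11|15)_J = -1 (Zolotarev's lemma cross-check).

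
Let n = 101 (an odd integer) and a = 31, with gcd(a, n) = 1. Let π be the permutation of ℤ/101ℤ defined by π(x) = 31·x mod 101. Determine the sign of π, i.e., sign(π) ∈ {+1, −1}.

Trace 58: π^k(58) = [58, 81, 87, 71, 80, 56, 19] for k=0..6.
The orbit structure of x ↦ 31x mod 101: 5 orbits of sizes [25, 25, 25, 25, 1].
Σ(ℓ_i−1) = 101−5 = 96; sign = (−1)^96 = +1.
Zolotarev: (31|101) = +1, matching the cycle-count sign.

+1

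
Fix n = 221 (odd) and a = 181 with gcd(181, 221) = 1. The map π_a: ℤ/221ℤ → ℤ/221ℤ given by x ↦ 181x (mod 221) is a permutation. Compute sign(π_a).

-1

Orbit of 142 under x↦181x: [142, 66, 12, 183, 194, 196, 116]… (length divides ord_221(181)).
20 cycles of lengths [16, 16, 16, 16, 16, 16, 16, 16, 16, 16, 16, 16, 16, 2, 2, 2, 2, 2, 2, 1].
221 − 20 = 201 transpositions; sign(π) = (−1)^201 = -1.
Zolotarev: (181|221) = -1, matching the cycle-count sign.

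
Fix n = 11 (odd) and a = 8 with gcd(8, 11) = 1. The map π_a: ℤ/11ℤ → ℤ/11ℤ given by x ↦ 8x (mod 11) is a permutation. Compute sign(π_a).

-1

Trace 5: π^k(5) = [5, 7, 1, 8, 9, 6, 4] for k=0..6.
2 cycles of lengths [10, 1].
n − c = 11 − 2 = 9; sign = (−1)^9 = -1.
Zolotarev: (8|11) = -1, matching the cycle-count sign.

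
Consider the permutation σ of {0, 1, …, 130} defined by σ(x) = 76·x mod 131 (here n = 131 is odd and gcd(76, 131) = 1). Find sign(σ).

-1

Orbit of 27 under x↦76x: [27, 87, 62, 127, 89, 83, 20]… (length divides ord_131(76)).
Cycle lengths of π_76 on ℤ/131ℤ: [130, 1]; 2 cycles in total.
Σ(ℓ_i−1) = 131−2 = 129; sign = (−1)^129 = -1.
(76|131)_J = -1 (Zolotarev's lemma cross-check).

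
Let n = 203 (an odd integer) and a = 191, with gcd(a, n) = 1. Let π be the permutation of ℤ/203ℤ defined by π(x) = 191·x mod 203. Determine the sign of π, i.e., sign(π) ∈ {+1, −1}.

-1

Trace 1: π^k(1) = [1, 191, 144, 99, 30, 46, 57] for k=0..6.
The orbit structure of x ↦ 191x mod 203: 24 orbits of sizes [12, 12, 12, 12, 12, 12, 12, 12, 12, 12, 12, 12, 12, 12, 4, 4, 4, 4, 4, 4, 4, 3, 3, 1].
203 − 24 = 179 transpositions; sign(π) = (−1)^179 = -1.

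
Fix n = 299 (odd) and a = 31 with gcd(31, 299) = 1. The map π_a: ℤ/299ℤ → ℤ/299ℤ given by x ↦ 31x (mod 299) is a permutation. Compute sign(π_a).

Start at x=261: 261 → 18 → 259 → 255 → 131 → 174 → 12 → … (one orbit).
The orbit structure of x ↦ 31x mod 299: 12 orbits of sizes [44, 44, 44, 44, 44, 44, 11, 11, 4, 4, 4, 1].
With 12 cycles on 299 points, sign = (−1)^{299−12} = -1.
Via Zolotarev, sign(π_{31}) = (31|299) = -1.

-1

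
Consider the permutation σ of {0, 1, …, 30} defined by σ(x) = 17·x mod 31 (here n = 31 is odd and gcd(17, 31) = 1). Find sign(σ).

Orbit of 18 under x↦17x: [18, 27, 25, 22, 2, 3, 20]… (length divides ord_31(17)).
Cycle lengths of π_17 on ℤ/31ℤ: [30, 1]; 2 cycles in total.
31 − 2 = 29 transpositions; sign(π) = (−1)^29 = -1.
(17|31)_J = -1 (Zolotarev's lemma cross-check).

-1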